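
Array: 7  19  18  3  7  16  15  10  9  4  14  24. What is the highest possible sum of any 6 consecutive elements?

78

[7, 19, 18, 3, 7, 16] → sum 70
[19, 18, 3, 7, 16, 15] → sum 78
[18, 3, 7, 16, 15, 10] → sum 69
[3, 7, 16, 15, 10, 9] → sum 60
[7, 16, 15, 10, 9, 4] → sum 61
[16, 15, 10, 9, 4, 14] → sum 68
[15, 10, 9, 4, 14, 24] → sum 76
Highest of these is 78.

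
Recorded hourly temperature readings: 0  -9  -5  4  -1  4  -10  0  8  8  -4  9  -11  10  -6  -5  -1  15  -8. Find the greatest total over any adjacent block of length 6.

0 -9 -5 4 -1 4 → sum -7
-9 -5 4 -1 4 -10 → sum -17
-5 4 -1 4 -10 0 → sum -8
4 -1 4 -10 0 8 → sum 5
-1 4 -10 0 8 8 → sum 9
4 -10 0 8 8 -4 → sum 6
-10 0 8 8 -4 9 → sum 11
0 8 8 -4 9 -11 → sum 10
8 8 -4 9 -11 10 → sum 20
8 -4 9 -11 10 -6 → sum 6
-4 9 -11 10 -6 -5 → sum -7
9 -11 10 -6 -5 -1 → sum -4
-11 10 -6 -5 -1 15 → sum 2
10 -6 -5 -1 15 -8 → sum 5
Greatest of these is 20.

20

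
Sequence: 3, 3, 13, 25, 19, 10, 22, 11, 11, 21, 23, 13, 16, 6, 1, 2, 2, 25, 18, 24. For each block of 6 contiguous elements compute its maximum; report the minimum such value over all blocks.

16

Each size-6 window and its max:
3 3 13 25 19 10 → max 25
3 13 25 19 10 22 → max 25
13 25 19 10 22 11 → max 25
25 19 10 22 11 11 → max 25
19 10 22 11 11 21 → max 22
10 22 11 11 21 23 → max 23
22 11 11 21 23 13 → max 23
11 11 21 23 13 16 → max 23
11 21 23 13 16 6 → max 23
21 23 13 16 6 1 → max 23
23 13 16 6 1 2 → max 23
13 16 6 1 2 2 → max 16
16 6 1 2 2 25 → max 25
6 1 2 2 25 18 → max 25
1 2 2 25 18 24 → max 25
Minimum of these is 16.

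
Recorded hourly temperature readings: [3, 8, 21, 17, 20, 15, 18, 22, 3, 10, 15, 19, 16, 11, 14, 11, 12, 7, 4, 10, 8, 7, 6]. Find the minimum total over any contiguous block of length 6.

Each size-6 window and its sum:
[3, 8, 21, 17, 20, 15] → sum 84
[8, 21, 17, 20, 15, 18] → sum 99
[21, 17, 20, 15, 18, 22] → sum 113
[17, 20, 15, 18, 22, 3] → sum 95
[20, 15, 18, 22, 3, 10] → sum 88
[15, 18, 22, 3, 10, 15] → sum 83
[18, 22, 3, 10, 15, 19] → sum 87
[22, 3, 10, 15, 19, 16] → sum 85
[3, 10, 15, 19, 16, 11] → sum 74
[10, 15, 19, 16, 11, 14] → sum 85
[15, 19, 16, 11, 14, 11] → sum 86
[19, 16, 11, 14, 11, 12] → sum 83
[16, 11, 14, 11, 12, 7] → sum 71
[11, 14, 11, 12, 7, 4] → sum 59
[14, 11, 12, 7, 4, 10] → sum 58
[11, 12, 7, 4, 10, 8] → sum 52
[12, 7, 4, 10, 8, 7] → sum 48
[7, 4, 10, 8, 7, 6] → sum 42
Minimum of these is 42.

42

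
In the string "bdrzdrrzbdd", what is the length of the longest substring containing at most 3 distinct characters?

7

add b: window [b] (1 distinct), len 1
add d: window [b, d] (2 distinct), len 2
add r: window [b, d, r] (3 distinct), len 3
add z: window [d, r, z] (3 distinct), len 3
add d: window [d, r, z, d] (3 distinct), len 4
add r: window [d, r, z, d, r] (3 distinct), len 5
add r: window [d, r, z, d, r, r] (3 distinct), len 6
add z: window [d, r, z, d, r, r, z] (3 distinct), len 7
add b: window [r, r, z, b] (3 distinct), len 4
add d: window [z, b, d] (3 distinct), len 3
add d: window [z, b, d, d] (3 distinct), len 4
Longest length with ≤3 distinct: 7.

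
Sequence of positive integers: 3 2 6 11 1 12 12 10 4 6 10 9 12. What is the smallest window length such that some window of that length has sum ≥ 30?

add 3: running sum 3 < 30
add 2: running sum 5 < 30
add 6: running sum 11 < 30
add 11: running sum 22 < 30
add 1: running sum 23 < 30
add 12: shortest ending here [6, 11, 1, 12] sum 30, len 4
add 12: shortest ending here [11, 1, 12, 12] sum 36, len 4
add 10: shortest ending here [12, 12, 10] sum 34, len 3
add 4: shortest ending here [12, 12, 10, 4] sum 38, len 4
add 6: shortest ending here [12, 10, 4, 6] sum 32, len 4
add 10: shortest ending here [10, 4, 6, 10] sum 30, len 4
add 9: shortest ending here [10, 4, 6, 10, 9] sum 39, len 5
add 12: shortest ending here [10, 9, 12] sum 31, len 3
Shortest qualifying length: 3.

3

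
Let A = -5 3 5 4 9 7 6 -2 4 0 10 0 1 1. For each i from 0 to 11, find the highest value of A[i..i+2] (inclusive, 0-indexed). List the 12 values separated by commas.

5, 5, 9, 9, 9, 7, 6, 4, 10, 10, 10, 1

(-5, 3, 5) → max 5
(3, 5, 4) → max 5
(5, 4, 9) → max 9
(4, 9, 7) → max 9
(9, 7, 6) → max 9
(7, 6, -2) → max 7
(6, -2, 4) → max 6
(-2, 4, 0) → max 4
(4, 0, 10) → max 10
(0, 10, 0) → max 10
(10, 0, 1) → max 10
(0, 1, 1) → max 1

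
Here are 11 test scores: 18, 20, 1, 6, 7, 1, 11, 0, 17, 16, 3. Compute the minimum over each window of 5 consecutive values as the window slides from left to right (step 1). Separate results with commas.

(18, 20, 1, 6, 7) → min 1
(20, 1, 6, 7, 1) → min 1
(1, 6, 7, 1, 11) → min 1
(6, 7, 1, 11, 0) → min 0
(7, 1, 11, 0, 17) → min 0
(1, 11, 0, 17, 16) → min 0
(11, 0, 17, 16, 3) → min 0

1, 1, 1, 0, 0, 0, 0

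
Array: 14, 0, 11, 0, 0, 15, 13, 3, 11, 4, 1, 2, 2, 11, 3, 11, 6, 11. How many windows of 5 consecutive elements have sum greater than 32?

5

(14, 0, 11, 0, 0) → sum 25
(0, 11, 0, 0, 15) → sum 26
(11, 0, 0, 15, 13) → sum 39  > 32 ✓
(0, 0, 15, 13, 3) → sum 31
(0, 15, 13, 3, 11) → sum 42  > 32 ✓
(15, 13, 3, 11, 4) → sum 46  > 32 ✓
(13, 3, 11, 4, 1) → sum 32
(3, 11, 4, 1, 2) → sum 21
(11, 4, 1, 2, 2) → sum 20
(4, 1, 2, 2, 11) → sum 20
(1, 2, 2, 11, 3) → sum 19
(2, 2, 11, 3, 11) → sum 29
(2, 11, 3, 11, 6) → sum 33  > 32 ✓
(11, 3, 11, 6, 11) → sum 42  > 32 ✓
5 windows satisfy the condition.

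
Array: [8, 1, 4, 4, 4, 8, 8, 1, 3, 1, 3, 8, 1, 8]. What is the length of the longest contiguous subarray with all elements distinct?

[8] len 1
[8, 1] len 2
[8, 1, 4] len 3
[4] len 1
[4] len 1
[4, 8] len 2
[8] len 1
[8, 1] len 2
[8, 1, 3] len 3
[3, 1] len 2
[1, 3] len 2
[1, 3, 8] len 3
[3, 8, 1] len 3
[1, 8] len 2
Longest all-distinct length: 3.

3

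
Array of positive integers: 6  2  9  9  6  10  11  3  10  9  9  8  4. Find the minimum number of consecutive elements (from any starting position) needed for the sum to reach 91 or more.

12

add 6: running sum 6 < 91
add 2: running sum 8 < 91
add 9: running sum 17 < 91
add 9: running sum 26 < 91
add 6: running sum 32 < 91
add 10: running sum 42 < 91
add 11: running sum 53 < 91
add 3: running sum 56 < 91
add 10: running sum 66 < 91
add 9: running sum 75 < 91
add 9: running sum 84 < 91
end 11: [6, 2, 9, 9, 6, 10, 11, 3, 10, 9, 9, 8] sum 92, len 12
end 12: [6, 2, 9, 9, 6, 10, 11, 3, 10, 9, 9, 8, 4] sum 96, len 13
Shortest qualifying length: 12.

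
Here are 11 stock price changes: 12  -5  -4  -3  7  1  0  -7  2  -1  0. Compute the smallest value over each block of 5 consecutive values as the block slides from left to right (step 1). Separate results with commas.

[12, -5, -4, -3, 7] → min -5
[-5, -4, -3, 7, 1] → min -5
[-4, -3, 7, 1, 0] → min -4
[-3, 7, 1, 0, -7] → min -7
[7, 1, 0, -7, 2] → min -7
[1, 0, -7, 2, -1] → min -7
[0, -7, 2, -1, 0] → min -7

-5, -5, -4, -7, -7, -7, -7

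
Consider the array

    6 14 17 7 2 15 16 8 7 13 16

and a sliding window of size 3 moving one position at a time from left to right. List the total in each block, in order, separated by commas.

37, 38, 26, 24, 33, 39, 31, 28, 36

[6, 14, 17] → sum 37
[14, 17, 7] → sum 38
[17, 7, 2] → sum 26
[7, 2, 15] → sum 24
[2, 15, 16] → sum 33
[15, 16, 8] → sum 39
[16, 8, 7] → sum 31
[8, 7, 13] → sum 28
[7, 13, 16] → sum 36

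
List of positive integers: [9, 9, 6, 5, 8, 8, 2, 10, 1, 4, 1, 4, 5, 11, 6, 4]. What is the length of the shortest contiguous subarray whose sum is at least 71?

13

Extend right; whenever the sum reaches 71, record the length and shrink from the left:
add 9: running sum 9 < 71
add 9: running sum 18 < 71
add 6: running sum 24 < 71
add 5: running sum 29 < 71
add 8: running sum 37 < 71
add 8: running sum 45 < 71
add 2: running sum 47 < 71
add 10: running sum 57 < 71
add 1: running sum 58 < 71
add 4: running sum 62 < 71
add 1: running sum 63 < 71
add 4: running sum 67 < 71
add 5: shortest ending here [9, 9, 6, 5, 8, 8, 2, 10, 1, 4, 1, 4, 5] sum 72, len 13
add 11: shortest ending here [9, 6, 5, 8, 8, 2, 10, 1, 4, 1, 4, 5, 11] sum 74, len 13
add 6: shortest ending here [6, 5, 8, 8, 2, 10, 1, 4, 1, 4, 5, 11, 6] sum 71, len 13
add 4: shortest ending here [6, 5, 8, 8, 2, 10, 1, 4, 1, 4, 5, 11, 6, 4] sum 75, len 14
Shortest qualifying length: 13.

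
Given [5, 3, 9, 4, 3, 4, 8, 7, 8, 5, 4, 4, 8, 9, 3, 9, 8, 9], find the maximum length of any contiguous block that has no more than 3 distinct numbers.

add 5: window [5] (1 distinct), len 1
add 3: window [5, 3] (2 distinct), len 2
add 9: window [5, 3, 9] (3 distinct), len 3
add 4: window [3, 9, 4] (3 distinct), len 3
add 3: window [3, 9, 4, 3] (3 distinct), len 4
add 4: window [3, 9, 4, 3, 4] (3 distinct), len 5
add 8: window [4, 3, 4, 8] (3 distinct), len 4
add 7: window [4, 8, 7] (3 distinct), len 3
add 8: window [4, 8, 7, 8] (3 distinct), len 4
add 5: window [8, 7, 8, 5] (3 distinct), len 4
add 4: window [8, 5, 4] (3 distinct), len 3
add 4: window [8, 5, 4, 4] (3 distinct), len 4
add 8: window [8, 5, 4, 4, 8] (3 distinct), len 5
add 9: window [4, 4, 8, 9] (3 distinct), len 4
add 3: window [8, 9, 3] (3 distinct), len 3
add 9: window [8, 9, 3, 9] (3 distinct), len 4
add 8: window [8, 9, 3, 9, 8] (3 distinct), len 5
add 9: window [8, 9, 3, 9, 8, 9] (3 distinct), len 6
Longest length with ≤3 distinct: 6.

6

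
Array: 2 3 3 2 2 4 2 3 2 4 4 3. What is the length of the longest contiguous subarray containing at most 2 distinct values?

5

[2] 1 distinct, len 1
[2, 3] 2 distinct, len 2
[2, 3, 3] 2 distinct, len 3
[2, 3, 3, 2] 2 distinct, len 4
[2, 3, 3, 2, 2] 2 distinct, len 5
[2, 2, 4] 2 distinct, len 3
[2, 2, 4, 2] 2 distinct, len 4
[2, 3] 2 distinct, len 2
[2, 3, 2] 2 distinct, len 3
[2, 4] 2 distinct, len 2
[2, 4, 4] 2 distinct, len 3
[4, 4, 3] 2 distinct, len 3
Longest length with ≤2 distinct: 5.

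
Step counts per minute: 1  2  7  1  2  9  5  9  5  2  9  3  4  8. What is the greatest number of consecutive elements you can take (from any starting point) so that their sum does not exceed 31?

7

Extend to the right; shrink from the left whenever the sum exceeds 31:
[1] sum 1 len 1
[1, 2] sum 3 len 2
[1, 2, 7] sum 10 len 3
[1, 2, 7, 1] sum 11 len 4
[1, 2, 7, 1, 2] sum 13 len 5
[1, 2, 7, 1, 2, 9] sum 22 len 6
[1, 2, 7, 1, 2, 9, 5] sum 27 len 7
[1, 2, 9, 5, 9] sum 26 len 5
[1, 2, 9, 5, 9, 5] sum 31 len 6
[9, 5, 9, 5, 2] sum 30 len 5
[5, 9, 5, 2, 9] sum 30 len 5
[9, 5, 2, 9, 3] sum 28 len 5
[5, 2, 9, 3, 4] sum 23 len 5
[5, 2, 9, 3, 4, 8] sum 31 len 6
Longest length seen: 7.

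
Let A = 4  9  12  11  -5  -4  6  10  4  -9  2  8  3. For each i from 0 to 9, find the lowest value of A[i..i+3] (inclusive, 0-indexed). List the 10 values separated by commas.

4, -5, -5, -5, -5, -4, -9, -9, -9, -9

4 9 12 11 → min 4
9 12 11 -5 → min -5
12 11 -5 -4 → min -5
11 -5 -4 6 → min -5
-5 -4 6 10 → min -5
-4 6 10 4 → min -4
6 10 4 -9 → min -9
10 4 -9 2 → min -9
4 -9 2 8 → min -9
-9 2 8 3 → min -9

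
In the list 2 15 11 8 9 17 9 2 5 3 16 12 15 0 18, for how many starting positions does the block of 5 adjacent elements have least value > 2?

3

(2, 15, 11, 8, 9) → min 2
(15, 11, 8, 9, 17) → min 8  > 2 ✓
(11, 8, 9, 17, 9) → min 8  > 2 ✓
(8, 9, 17, 9, 2) → min 2
(9, 17, 9, 2, 5) → min 2
(17, 9, 2, 5, 3) → min 2
(9, 2, 5, 3, 16) → min 2
(2, 5, 3, 16, 12) → min 2
(5, 3, 16, 12, 15) → min 3  > 2 ✓
(3, 16, 12, 15, 0) → min 0
(16, 12, 15, 0, 18) → min 0
3 windows satisfy the condition.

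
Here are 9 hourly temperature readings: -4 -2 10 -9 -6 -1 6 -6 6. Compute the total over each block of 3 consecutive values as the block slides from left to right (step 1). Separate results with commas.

[-4, -2, 10] → sum 4
[-2, 10, -9] → sum -1
[10, -9, -6] → sum -5
[-9, -6, -1] → sum -16
[-6, -1, 6] → sum -1
[-1, 6, -6] → sum -1
[6, -6, 6] → sum 6

4, -1, -5, -16, -1, -1, 6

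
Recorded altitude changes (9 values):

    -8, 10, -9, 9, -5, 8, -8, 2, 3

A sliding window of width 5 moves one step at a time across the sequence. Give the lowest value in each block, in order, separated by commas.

-9, -9, -9, -8, -8

(-8, 10, -9, 9, -5) → min -9
(10, -9, 9, -5, 8) → min -9
(-9, 9, -5, 8, -8) → min -9
(9, -5, 8, -8, 2) → min -8
(-5, 8, -8, 2, 3) → min -8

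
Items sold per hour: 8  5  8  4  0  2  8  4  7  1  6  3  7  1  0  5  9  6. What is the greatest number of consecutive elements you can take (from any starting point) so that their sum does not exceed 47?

12

[8] sum 8 len 1
[8, 5] sum 13 len 2
[8, 5, 8] sum 21 len 3
[8, 5, 8, 4] sum 25 len 4
[8, 5, 8, 4, 0] sum 25 len 5
[8, 5, 8, 4, 0, 2] sum 27 len 6
[8, 5, 8, 4, 0, 2, 8] sum 35 len 7
[8, 5, 8, 4, 0, 2, 8, 4] sum 39 len 8
[8, 5, 8, 4, 0, 2, 8, 4, 7] sum 46 len 9
[8, 5, 8, 4, 0, 2, 8, 4, 7, 1] sum 47 len 10
[5, 8, 4, 0, 2, 8, 4, 7, 1, 6] sum 45 len 10
[8, 4, 0, 2, 8, 4, 7, 1, 6, 3] sum 43 len 10
[4, 0, 2, 8, 4, 7, 1, 6, 3, 7] sum 42 len 10
[4, 0, 2, 8, 4, 7, 1, 6, 3, 7, 1] sum 43 len 11
[4, 0, 2, 8, 4, 7, 1, 6, 3, 7, 1, 0] sum 43 len 12
[0, 2, 8, 4, 7, 1, 6, 3, 7, 1, 0, 5] sum 44 len 12
[4, 7, 1, 6, 3, 7, 1, 0, 5, 9] sum 43 len 10
[7, 1, 6, 3, 7, 1, 0, 5, 9, 6] sum 45 len 10
Longest length seen: 12.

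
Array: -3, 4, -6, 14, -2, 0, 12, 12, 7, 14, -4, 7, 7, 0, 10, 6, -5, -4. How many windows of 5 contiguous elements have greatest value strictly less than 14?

(-3, 4, -6, 14, -2) → max 14
(4, -6, 14, -2, 0) → max 14
(-6, 14, -2, 0, 12) → max 14
(14, -2, 0, 12, 12) → max 14
(-2, 0, 12, 12, 7) → max 12  < 14 ✓
(0, 12, 12, 7, 14) → max 14
(12, 12, 7, 14, -4) → max 14
(12, 7, 14, -4, 7) → max 14
(7, 14, -4, 7, 7) → max 14
(14, -4, 7, 7, 0) → max 14
(-4, 7, 7, 0, 10) → max 10  < 14 ✓
(7, 7, 0, 10, 6) → max 10  < 14 ✓
(7, 0, 10, 6, -5) → max 10  < 14 ✓
(0, 10, 6, -5, -4) → max 10  < 14 ✓
5 windows satisfy the condition.

5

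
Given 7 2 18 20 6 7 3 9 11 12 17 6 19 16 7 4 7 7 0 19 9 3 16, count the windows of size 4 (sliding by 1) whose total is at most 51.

18

(7, 2, 18, 20) → sum 47  ≤ 51 ✓
(2, 18, 20, 6) → sum 46  ≤ 51 ✓
(18, 20, 6, 7) → sum 51  ≤ 51 ✓
(20, 6, 7, 3) → sum 36  ≤ 51 ✓
(6, 7, 3, 9) → sum 25  ≤ 51 ✓
(7, 3, 9, 11) → sum 30  ≤ 51 ✓
(3, 9, 11, 12) → sum 35  ≤ 51 ✓
(9, 11, 12, 17) → sum 49  ≤ 51 ✓
(11, 12, 17, 6) → sum 46  ≤ 51 ✓
(12, 17, 6, 19) → sum 54
(17, 6, 19, 16) → sum 58
(6, 19, 16, 7) → sum 48  ≤ 51 ✓
(19, 16, 7, 4) → sum 46  ≤ 51 ✓
(16, 7, 4, 7) → sum 34  ≤ 51 ✓
(7, 4, 7, 7) → sum 25  ≤ 51 ✓
(4, 7, 7, 0) → sum 18  ≤ 51 ✓
(7, 7, 0, 19) → sum 33  ≤ 51 ✓
(7, 0, 19, 9) → sum 35  ≤ 51 ✓
(0, 19, 9, 3) → sum 31  ≤ 51 ✓
(19, 9, 3, 16) → sum 47  ≤ 51 ✓
18 windows satisfy the condition.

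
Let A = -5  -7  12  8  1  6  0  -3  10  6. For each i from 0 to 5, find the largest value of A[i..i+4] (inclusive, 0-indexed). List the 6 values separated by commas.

12, 12, 12, 8, 10, 10

-5 -7 12 8 1 → max 12
-7 12 8 1 6 → max 12
12 8 1 6 0 → max 12
8 1 6 0 -3 → max 8
1 6 0 -3 10 → max 10
6 0 -3 10 6 → max 10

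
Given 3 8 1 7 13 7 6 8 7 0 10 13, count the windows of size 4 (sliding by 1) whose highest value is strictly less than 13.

3 8 1 7 → max 8  < 13 ✓
8 1 7 13 → max 13
1 7 13 7 → max 13
7 13 7 6 → max 13
13 7 6 8 → max 13
7 6 8 7 → max 8  < 13 ✓
6 8 7 0 → max 8  < 13 ✓
8 7 0 10 → max 10  < 13 ✓
7 0 10 13 → max 13
4 windows satisfy the condition.

4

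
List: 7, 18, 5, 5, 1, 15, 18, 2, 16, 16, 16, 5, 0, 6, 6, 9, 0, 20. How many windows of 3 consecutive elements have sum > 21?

[7, 18, 5] → sum 30  > 21 ✓
[18, 5, 5] → sum 28  > 21 ✓
[5, 5, 1] → sum 11
[5, 1, 15] → sum 21
[1, 15, 18] → sum 34  > 21 ✓
[15, 18, 2] → sum 35  > 21 ✓
[18, 2, 16] → sum 36  > 21 ✓
[2, 16, 16] → sum 34  > 21 ✓
[16, 16, 16] → sum 48  > 21 ✓
[16, 16, 5] → sum 37  > 21 ✓
[16, 5, 0] → sum 21
[5, 0, 6] → sum 11
[0, 6, 6] → sum 12
[6, 6, 9] → sum 21
[6, 9, 0] → sum 15
[9, 0, 20] → sum 29  > 21 ✓
9 windows satisfy the condition.

9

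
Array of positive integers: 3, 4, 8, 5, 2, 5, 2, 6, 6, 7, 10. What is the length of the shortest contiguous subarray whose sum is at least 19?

3

Extend right; whenever the sum reaches 19, record the length and shrink from the left:
add 3: running sum 3 < 19
add 4: running sum 7 < 19
add 8: running sum 15 < 19
add 5: shortest ending here [3, 4, 8, 5] sum 20, len 4
add 2: shortest ending here [4, 8, 5, 2] sum 19, len 4
add 5: shortest ending here [8, 5, 2, 5] sum 20, len 4
add 2: shortest ending here [8, 5, 2, 5, 2] sum 22, len 5
add 6: shortest ending here [5, 2, 5, 2, 6] sum 20, len 5
add 6: shortest ending here [5, 2, 6, 6] sum 19, len 4
add 7: shortest ending here [6, 6, 7] sum 19, len 3
add 10: shortest ending here [6, 7, 10] sum 23, len 3
Shortest qualifying length: 3.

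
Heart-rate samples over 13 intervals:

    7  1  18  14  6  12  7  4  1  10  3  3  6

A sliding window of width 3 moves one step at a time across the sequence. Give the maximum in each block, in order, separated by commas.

18, 18, 18, 14, 12, 12, 7, 10, 10, 10, 6

7 1 18 → max 18
1 18 14 → max 18
18 14 6 → max 18
14 6 12 → max 14
6 12 7 → max 12
12 7 4 → max 12
7 4 1 → max 7
4 1 10 → max 10
1 10 3 → max 10
10 3 3 → max 10
3 3 6 → max 6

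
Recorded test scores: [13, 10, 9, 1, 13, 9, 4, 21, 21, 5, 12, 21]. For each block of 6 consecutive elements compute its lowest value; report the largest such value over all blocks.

13 10 9 1 13 9 → min 1
10 9 1 13 9 4 → min 1
9 1 13 9 4 21 → min 1
1 13 9 4 21 21 → min 1
13 9 4 21 21 5 → min 4
9 4 21 21 5 12 → min 4
4 21 21 5 12 21 → min 4
Largest of these is 4.

4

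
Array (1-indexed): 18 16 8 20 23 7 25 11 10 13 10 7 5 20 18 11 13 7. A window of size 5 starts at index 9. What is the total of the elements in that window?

45

Elements at indices 9..13: 10, 13, 10, 7, 5
sum(10, 13, 10, 7, 5) = 45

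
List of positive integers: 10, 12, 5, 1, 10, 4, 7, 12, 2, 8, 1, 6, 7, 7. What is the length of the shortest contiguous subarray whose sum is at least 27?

3

add 10: running sum 10 < 27
add 12: running sum 22 < 27
end 2: [10, 12, 5] sum 27, len 3
end 3: [10, 12, 5, 1] sum 28, len 4
end 4: [12, 5, 1, 10] sum 28, len 4
end 5: [12, 5, 1, 10, 4] sum 32, len 5
end 6: [5, 1, 10, 4, 7] sum 27, len 5
end 7: [10, 4, 7, 12] sum 33, len 4
end 8: [10, 4, 7, 12, 2] sum 35, len 5
end 9: [7, 12, 2, 8] sum 29, len 4
end 10: [7, 12, 2, 8, 1] sum 30, len 5
end 11: [12, 2, 8, 1, 6] sum 29, len 5
end 12: [12, 2, 8, 1, 6, 7] sum 36, len 6
end 13: [8, 1, 6, 7, 7] sum 29, len 5
Shortest qualifying length: 3.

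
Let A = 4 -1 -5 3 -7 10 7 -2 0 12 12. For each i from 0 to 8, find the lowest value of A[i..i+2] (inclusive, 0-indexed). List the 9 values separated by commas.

-5, -5, -7, -7, -7, -2, -2, -2, 0

[4, -1, -5] → min -5
[-1, -5, 3] → min -5
[-5, 3, -7] → min -7
[3, -7, 10] → min -7
[-7, 10, 7] → min -7
[10, 7, -2] → min -2
[7, -2, 0] → min -2
[-2, 0, 12] → min -2
[0, 12, 12] → min 0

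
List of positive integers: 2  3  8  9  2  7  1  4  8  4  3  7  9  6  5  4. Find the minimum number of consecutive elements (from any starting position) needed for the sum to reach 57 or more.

add 2: running sum 2 < 57
add 3: running sum 5 < 57
add 8: running sum 13 < 57
add 9: running sum 22 < 57
add 2: running sum 24 < 57
add 7: running sum 31 < 57
add 1: running sum 32 < 57
add 4: running sum 36 < 57
add 8: running sum 44 < 57
add 4: running sum 48 < 57
add 3: running sum 51 < 57
end 11: [2, 3, 8, 9, 2, 7, 1, 4, 8, 4, 3, 7] sum 58, len 12
end 12: [8, 9, 2, 7, 1, 4, 8, 4, 3, 7, 9] sum 62, len 11
end 13: [9, 2, 7, 1, 4, 8, 4, 3, 7, 9, 6] sum 60, len 11
end 14: [9, 2, 7, 1, 4, 8, 4, 3, 7, 9, 6, 5] sum 65, len 12
end 15: [7, 1, 4, 8, 4, 3, 7, 9, 6, 5, 4] sum 58, len 11
Shortest qualifying length: 11.

11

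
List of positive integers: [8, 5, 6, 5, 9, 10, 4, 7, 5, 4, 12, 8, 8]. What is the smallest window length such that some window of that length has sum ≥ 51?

7

add 8: running sum 8 < 51
add 5: running sum 13 < 51
add 6: running sum 19 < 51
add 5: running sum 24 < 51
add 9: running sum 33 < 51
add 10: running sum 43 < 51
add 4: running sum 47 < 51
add 7: shortest ending here [8, 5, 6, 5, 9, 10, 4, 7] sum 54, len 8
add 5: shortest ending here [5, 6, 5, 9, 10, 4, 7, 5] sum 51, len 8
add 4: shortest ending here [5, 6, 5, 9, 10, 4, 7, 5, 4] sum 55, len 9
add 12: shortest ending here [9, 10, 4, 7, 5, 4, 12] sum 51, len 7
add 8: shortest ending here [9, 10, 4, 7, 5, 4, 12, 8] sum 59, len 8
add 8: shortest ending here [10, 4, 7, 5, 4, 12, 8, 8] sum 58, len 8
Shortest qualifying length: 7.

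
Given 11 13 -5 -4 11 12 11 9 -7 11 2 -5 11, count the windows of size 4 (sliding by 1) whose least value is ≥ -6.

(11, 13, -5, -4) → min -5  ≥ -6 ✓
(13, -5, -4, 11) → min -5  ≥ -6 ✓
(-5, -4, 11, 12) → min -5  ≥ -6 ✓
(-4, 11, 12, 11) → min -4  ≥ -6 ✓
(11, 12, 11, 9) → min 9  ≥ -6 ✓
(12, 11, 9, -7) → min -7
(11, 9, -7, 11) → min -7
(9, -7, 11, 2) → min -7
(-7, 11, 2, -5) → min -7
(11, 2, -5, 11) → min -5  ≥ -6 ✓
6 windows satisfy the condition.

6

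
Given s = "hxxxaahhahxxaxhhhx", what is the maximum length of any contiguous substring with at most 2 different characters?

6

add h: window [h] (1 distinct), len 1
add x: window [h, x] (2 distinct), len 2
add x: window [h, x, x] (2 distinct), len 3
add x: window [h, x, x, x] (2 distinct), len 4
add a: window [x, x, x, a] (2 distinct), len 4
add a: window [x, x, x, a, a] (2 distinct), len 5
add h: window [a, a, h] (2 distinct), len 3
add h: window [a, a, h, h] (2 distinct), len 4
add a: window [a, a, h, h, a] (2 distinct), len 5
add h: window [a, a, h, h, a, h] (2 distinct), len 6
add x: window [h, x] (2 distinct), len 2
add x: window [h, x, x] (2 distinct), len 3
add a: window [x, x, a] (2 distinct), len 3
add x: window [x, x, a, x] (2 distinct), len 4
add h: window [x, h] (2 distinct), len 2
add h: window [x, h, h] (2 distinct), len 3
add h: window [x, h, h, h] (2 distinct), len 4
add x: window [x, h, h, h, x] (2 distinct), len 5
Longest length with ≤2 distinct: 6.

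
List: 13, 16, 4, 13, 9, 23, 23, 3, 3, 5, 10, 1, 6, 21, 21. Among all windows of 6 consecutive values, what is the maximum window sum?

88

Window sums for each of the 10 positions:
[13, 16, 4, 13, 9, 23] → sum 78
[16, 4, 13, 9, 23, 23] → sum 88
[4, 13, 9, 23, 23, 3] → sum 75
[13, 9, 23, 23, 3, 3] → sum 74
[9, 23, 23, 3, 3, 5] → sum 66
[23, 23, 3, 3, 5, 10] → sum 67
[23, 3, 3, 5, 10, 1] → sum 45
[3, 3, 5, 10, 1, 6] → sum 28
[3, 5, 10, 1, 6, 21] → sum 46
[5, 10, 1, 6, 21, 21] → sum 64
Maximum of these is 88.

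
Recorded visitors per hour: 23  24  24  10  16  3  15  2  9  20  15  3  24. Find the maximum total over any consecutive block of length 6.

100

Each size-6 window and its sum:
23 24 24 10 16 3 → sum 100
24 24 10 16 3 15 → sum 92
24 10 16 3 15 2 → sum 70
10 16 3 15 2 9 → sum 55
16 3 15 2 9 20 → sum 65
3 15 2 9 20 15 → sum 64
15 2 9 20 15 3 → sum 64
2 9 20 15 3 24 → sum 73
Maximum of these is 100.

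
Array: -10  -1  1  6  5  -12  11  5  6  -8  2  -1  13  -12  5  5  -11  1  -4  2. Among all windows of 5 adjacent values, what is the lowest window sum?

Each size-5 window and its sum:
(-10, -1, 1, 6, 5) → sum 1
(-1, 1, 6, 5, -12) → sum -1
(1, 6, 5, -12, 11) → sum 11
(6, 5, -12, 11, 5) → sum 15
(5, -12, 11, 5, 6) → sum 15
(-12, 11, 5, 6, -8) → sum 2
(11, 5, 6, -8, 2) → sum 16
(5, 6, -8, 2, -1) → sum 4
(6, -8, 2, -1, 13) → sum 12
(-8, 2, -1, 13, -12) → sum -6
(2, -1, 13, -12, 5) → sum 7
(-1, 13, -12, 5, 5) → sum 10
(13, -12, 5, 5, -11) → sum 0
(-12, 5, 5, -11, 1) → sum -12
(5, 5, -11, 1, -4) → sum -4
(5, -11, 1, -4, 2) → sum -7
Lowest of these is -12.

-12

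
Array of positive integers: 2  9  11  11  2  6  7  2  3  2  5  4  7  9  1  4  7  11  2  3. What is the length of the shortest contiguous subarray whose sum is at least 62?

11

add 2: running sum 2 < 62
add 9: running sum 11 < 62
add 11: running sum 22 < 62
add 11: running sum 33 < 62
add 2: running sum 35 < 62
add 6: running sum 41 < 62
add 7: running sum 48 < 62
add 2: running sum 50 < 62
add 3: running sum 53 < 62
add 2: running sum 55 < 62
add 5: running sum 60 < 62
add 4: shortest ending here [9, 11, 11, 2, 6, 7, 2, 3, 2, 5, 4] sum 62, len 11
add 7: shortest ending here [9, 11, 11, 2, 6, 7, 2, 3, 2, 5, 4, 7] sum 69, len 12
add 9: shortest ending here [11, 11, 2, 6, 7, 2, 3, 2, 5, 4, 7, 9] sum 69, len 12
add 1: shortest ending here [11, 11, 2, 6, 7, 2, 3, 2, 5, 4, 7, 9, 1] sum 70, len 13
add 4: shortest ending here [11, 2, 6, 7, 2, 3, 2, 5, 4, 7, 9, 1, 4] sum 63, len 13
add 7: shortest ending here [11, 2, 6, 7, 2, 3, 2, 5, 4, 7, 9, 1, 4, 7] sum 70, len 14
add 11: shortest ending here [7, 2, 3, 2, 5, 4, 7, 9, 1, 4, 7, 11] sum 62, len 12
add 2: shortest ending here [7, 2, 3, 2, 5, 4, 7, 9, 1, 4, 7, 11, 2] sum 64, len 13
add 3: shortest ending here [7, 2, 3, 2, 5, 4, 7, 9, 1, 4, 7, 11, 2, 3] sum 67, len 14
Shortest qualifying length: 11.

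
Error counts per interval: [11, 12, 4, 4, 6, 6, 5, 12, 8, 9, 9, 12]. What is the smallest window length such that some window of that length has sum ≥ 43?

5

add 11: running sum 11 < 43
add 12: running sum 23 < 43
add 4: running sum 27 < 43
add 4: running sum 31 < 43
add 6: running sum 37 < 43
add 6: shortest ending here [11, 12, 4, 4, 6, 6] sum 43, len 6
add 5: shortest ending here [11, 12, 4, 4, 6, 6, 5] sum 48, len 7
add 12: shortest ending here [12, 4, 4, 6, 6, 5, 12] sum 49, len 7
add 8: shortest ending here [4, 4, 6, 6, 5, 12, 8] sum 45, len 7
add 9: shortest ending here [6, 6, 5, 12, 8, 9] sum 46, len 6
add 9: shortest ending here [5, 12, 8, 9, 9] sum 43, len 5
add 12: shortest ending here [12, 8, 9, 9, 12] sum 50, len 5
Shortest qualifying length: 5.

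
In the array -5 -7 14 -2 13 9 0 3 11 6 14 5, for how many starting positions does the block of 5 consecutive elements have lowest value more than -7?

-5 -7 14 -2 13 → min -7
-7 14 -2 13 9 → min -7
14 -2 13 9 0 → min -2  > -7 ✓
-2 13 9 0 3 → min -2  > -7 ✓
13 9 0 3 11 → min 0  > -7 ✓
9 0 3 11 6 → min 0  > -7 ✓
0 3 11 6 14 → min 0  > -7 ✓
3 11 6 14 5 → min 3  > -7 ✓
6 windows satisfy the condition.

6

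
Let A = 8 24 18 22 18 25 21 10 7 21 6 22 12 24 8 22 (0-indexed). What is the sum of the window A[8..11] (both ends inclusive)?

56

Elements at indices 8..11: 7, 21, 6, 22
sum(7, 21, 6, 22) = 56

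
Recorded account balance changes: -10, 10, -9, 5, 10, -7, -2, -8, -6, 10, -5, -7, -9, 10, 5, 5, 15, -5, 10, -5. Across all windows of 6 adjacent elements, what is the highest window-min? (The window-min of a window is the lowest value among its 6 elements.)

-5

Window mins for each of the 15 positions:
(-10, 10, -9, 5, 10, -7) → min -10
(10, -9, 5, 10, -7, -2) → min -9
(-9, 5, 10, -7, -2, -8) → min -9
(5, 10, -7, -2, -8, -6) → min -8
(10, -7, -2, -8, -6, 10) → min -8
(-7, -2, -8, -6, 10, -5) → min -8
(-2, -8, -6, 10, -5, -7) → min -8
(-8, -6, 10, -5, -7, -9) → min -9
(-6, 10, -5, -7, -9, 10) → min -9
(10, -5, -7, -9, 10, 5) → min -9
(-5, -7, -9, 10, 5, 5) → min -9
(-7, -9, 10, 5, 5, 15) → min -9
(-9, 10, 5, 5, 15, -5) → min -9
(10, 5, 5, 15, -5, 10) → min -5
(5, 5, 15, -5, 10, -5) → min -5
Highest of these is -5.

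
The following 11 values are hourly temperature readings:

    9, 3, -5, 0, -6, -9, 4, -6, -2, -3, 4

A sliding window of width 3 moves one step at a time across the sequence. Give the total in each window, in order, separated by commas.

(9, 3, -5) → sum 7
(3, -5, 0) → sum -2
(-5, 0, -6) → sum -11
(0, -6, -9) → sum -15
(-6, -9, 4) → sum -11
(-9, 4, -6) → sum -11
(4, -6, -2) → sum -4
(-6, -2, -3) → sum -11
(-2, -3, 4) → sum -1

7, -2, -11, -15, -11, -11, -4, -11, -1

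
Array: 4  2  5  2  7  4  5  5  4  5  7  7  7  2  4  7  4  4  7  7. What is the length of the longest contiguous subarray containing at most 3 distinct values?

10

add 4: window [4] (1 distinct), len 1
add 2: window [4, 2] (2 distinct), len 2
add 5: window [4, 2, 5] (3 distinct), len 3
add 2: window [4, 2, 5, 2] (3 distinct), len 4
add 7: window [2, 5, 2, 7] (3 distinct), len 4
add 4: window [2, 7, 4] (3 distinct), len 3
add 5: window [7, 4, 5] (3 distinct), len 3
add 5: window [7, 4, 5, 5] (3 distinct), len 4
add 4: window [7, 4, 5, 5, 4] (3 distinct), len 5
add 5: window [7, 4, 5, 5, 4, 5] (3 distinct), len 6
add 7: window [7, 4, 5, 5, 4, 5, 7] (3 distinct), len 7
add 7: window [7, 4, 5, 5, 4, 5, 7, 7] (3 distinct), len 8
add 7: window [7, 4, 5, 5, 4, 5, 7, 7, 7] (3 distinct), len 9
add 2: window [5, 7, 7, 7, 2] (3 distinct), len 5
add 4: window [7, 7, 7, 2, 4] (3 distinct), len 5
add 7: window [7, 7, 7, 2, 4, 7] (3 distinct), len 6
add 4: window [7, 7, 7, 2, 4, 7, 4] (3 distinct), len 7
add 4: window [7, 7, 7, 2, 4, 7, 4, 4] (3 distinct), len 8
add 7: window [7, 7, 7, 2, 4, 7, 4, 4, 7] (3 distinct), len 9
add 7: window [7, 7, 7, 2, 4, 7, 4, 4, 7, 7] (3 distinct), len 10
Longest length with ≤3 distinct: 10.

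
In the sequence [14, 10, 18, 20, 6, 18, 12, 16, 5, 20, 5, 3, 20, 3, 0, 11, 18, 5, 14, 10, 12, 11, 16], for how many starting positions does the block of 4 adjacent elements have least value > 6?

3

(14, 10, 18, 20) → min 10  > 6 ✓
(10, 18, 20, 6) → min 6
(18, 20, 6, 18) → min 6
(20, 6, 18, 12) → min 6
(6, 18, 12, 16) → min 6
(18, 12, 16, 5) → min 5
(12, 16, 5, 20) → min 5
(16, 5, 20, 5) → min 5
(5, 20, 5, 3) → min 3
(20, 5, 3, 20) → min 3
(5, 3, 20, 3) → min 3
(3, 20, 3, 0) → min 0
(20, 3, 0, 11) → min 0
(3, 0, 11, 18) → min 0
(0, 11, 18, 5) → min 0
(11, 18, 5, 14) → min 5
(18, 5, 14, 10) → min 5
(5, 14, 10, 12) → min 5
(14, 10, 12, 11) → min 10  > 6 ✓
(10, 12, 11, 16) → min 10  > 6 ✓
3 windows satisfy the condition.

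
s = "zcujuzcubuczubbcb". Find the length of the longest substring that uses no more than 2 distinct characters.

add z: window [z] (1 distinct), len 1
add c: window [z, c] (2 distinct), len 2
add u: window [c, u] (2 distinct), len 2
add j: window [u, j] (2 distinct), len 2
add u: window [u, j, u] (2 distinct), len 3
add z: window [u, z] (2 distinct), len 2
add c: window [z, c] (2 distinct), len 2
add u: window [c, u] (2 distinct), len 2
add b: window [u, b] (2 distinct), len 2
add u: window [u, b, u] (2 distinct), len 3
add c: window [u, c] (2 distinct), len 2
add z: window [c, z] (2 distinct), len 2
add u: window [z, u] (2 distinct), len 2
add b: window [u, b] (2 distinct), len 2
add b: window [u, b, b] (2 distinct), len 3
add c: window [b, b, c] (2 distinct), len 3
add b: window [b, b, c, b] (2 distinct), len 4
Longest length with ≤2 distinct: 4.

4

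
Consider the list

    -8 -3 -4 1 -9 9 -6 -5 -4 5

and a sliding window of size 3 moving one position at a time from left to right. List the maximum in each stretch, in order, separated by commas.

-3, 1, 1, 9, 9, 9, -4, 5

Sliding a size-3 window across the 10 values:
-8 -3 -4 → max -3
-3 -4 1 → max 1
-4 1 -9 → max 1
1 -9 9 → max 9
-9 9 -6 → max 9
9 -6 -5 → max 9
-6 -5 -4 → max -4
-5 -4 5 → max 5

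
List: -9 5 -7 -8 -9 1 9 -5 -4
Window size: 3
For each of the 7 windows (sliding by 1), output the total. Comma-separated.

-11, -10, -24, -16, 1, 5, 0

-9 5 -7 → sum -11
5 -7 -8 → sum -10
-7 -8 -9 → sum -24
-8 -9 1 → sum -16
-9 1 9 → sum 1
1 9 -5 → sum 5
9 -5 -4 → sum 0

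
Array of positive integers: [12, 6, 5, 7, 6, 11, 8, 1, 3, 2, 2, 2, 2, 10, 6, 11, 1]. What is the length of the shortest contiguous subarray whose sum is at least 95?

17

Extend right; whenever the sum reaches 95, record the length and shrink from the left:
add 12: running sum 12 < 95
add 6: running sum 18 < 95
add 5: running sum 23 < 95
add 7: running sum 30 < 95
add 6: running sum 36 < 95
add 11: running sum 47 < 95
add 8: running sum 55 < 95
add 1: running sum 56 < 95
add 3: running sum 59 < 95
add 2: running sum 61 < 95
add 2: running sum 63 < 95
add 2: running sum 65 < 95
add 2: running sum 67 < 95
add 10: running sum 77 < 95
add 6: running sum 83 < 95
add 11: running sum 94 < 95
end 16: [12, 6, 5, 7, 6, 11, 8, 1, 3, 2, 2, 2, 2, 10, 6, 11, 1] sum 95, len 17
Shortest qualifying length: 17.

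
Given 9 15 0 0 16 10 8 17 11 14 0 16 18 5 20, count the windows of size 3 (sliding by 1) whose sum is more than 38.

3

[9, 15, 0] → sum 24
[15, 0, 0] → sum 15
[0, 0, 16] → sum 16
[0, 16, 10] → sum 26
[16, 10, 8] → sum 34
[10, 8, 17] → sum 35
[8, 17, 11] → sum 36
[17, 11, 14] → sum 42  > 38 ✓
[11, 14, 0] → sum 25
[14, 0, 16] → sum 30
[0, 16, 18] → sum 34
[16, 18, 5] → sum 39  > 38 ✓
[18, 5, 20] → sum 43  > 38 ✓
3 windows satisfy the condition.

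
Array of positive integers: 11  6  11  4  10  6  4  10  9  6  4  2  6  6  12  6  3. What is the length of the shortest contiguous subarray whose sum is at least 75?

add 11: running sum 11 < 75
add 6: running sum 17 < 75
add 11: running sum 28 < 75
add 4: running sum 32 < 75
add 10: running sum 42 < 75
add 6: running sum 48 < 75
add 4: running sum 52 < 75
add 10: running sum 62 < 75
add 9: running sum 71 < 75
end 9: [11, 6, 11, 4, 10, 6, 4, 10, 9, 6] sum 77, len 10
end 10: [11, 6, 11, 4, 10, 6, 4, 10, 9, 6, 4] sum 81, len 11
end 11: [11, 6, 11, 4, 10, 6, 4, 10, 9, 6, 4, 2] sum 83, len 12
end 12: [6, 11, 4, 10, 6, 4, 10, 9, 6, 4, 2, 6] sum 78, len 12
end 13: [11, 4, 10, 6, 4, 10, 9, 6, 4, 2, 6, 6] sum 78, len 12
end 14: [10, 6, 4, 10, 9, 6, 4, 2, 6, 6, 12] sum 75, len 11
end 15: [10, 6, 4, 10, 9, 6, 4, 2, 6, 6, 12, 6] sum 81, len 12
end 16: [10, 6, 4, 10, 9, 6, 4, 2, 6, 6, 12, 6, 3] sum 84, len 13
Shortest qualifying length: 10.

10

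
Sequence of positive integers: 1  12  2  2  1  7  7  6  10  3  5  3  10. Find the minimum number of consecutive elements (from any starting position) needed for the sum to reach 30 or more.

4

add 1: running sum 1 < 30
add 12: running sum 13 < 30
add 2: running sum 15 < 30
add 2: running sum 17 < 30
add 1: running sum 18 < 30
add 7: running sum 25 < 30
add 7: shortest ending here [12, 2, 2, 1, 7, 7] sum 31, len 6
add 6: shortest ending here [12, 2, 2, 1, 7, 7, 6] sum 37, len 7
add 10: shortest ending here [7, 7, 6, 10] sum 30, len 4
add 3: shortest ending here [7, 7, 6, 10, 3] sum 33, len 5
add 5: shortest ending here [7, 6, 10, 3, 5] sum 31, len 5
add 3: shortest ending here [7, 6, 10, 3, 5, 3] sum 34, len 6
add 10: shortest ending here [10, 3, 5, 3, 10] sum 31, len 5
Shortest qualifying length: 4.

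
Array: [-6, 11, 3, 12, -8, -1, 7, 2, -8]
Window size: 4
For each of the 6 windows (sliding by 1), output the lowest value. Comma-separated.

-6, -8, -8, -8, -8, -8

(-6, 11, 3, 12) → min -6
(11, 3, 12, -8) → min -8
(3, 12, -8, -1) → min -8
(12, -8, -1, 7) → min -8
(-8, -1, 7, 2) → min -8
(-1, 7, 2, -8) → min -8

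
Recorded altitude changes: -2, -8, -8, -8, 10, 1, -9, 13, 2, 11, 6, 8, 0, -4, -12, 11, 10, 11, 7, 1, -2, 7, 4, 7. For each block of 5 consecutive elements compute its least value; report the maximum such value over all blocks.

2

Each size-5 window and its min:
(-2, -8, -8, -8, 10) → min -8
(-8, -8, -8, 10, 1) → min -8
(-8, -8, 10, 1, -9) → min -9
(-8, 10, 1, -9, 13) → min -9
(10, 1, -9, 13, 2) → min -9
(1, -9, 13, 2, 11) → min -9
(-9, 13, 2, 11, 6) → min -9
(13, 2, 11, 6, 8) → min 2
(2, 11, 6, 8, 0) → min 0
(11, 6, 8, 0, -4) → min -4
(6, 8, 0, -4, -12) → min -12
(8, 0, -4, -12, 11) → min -12
(0, -4, -12, 11, 10) → min -12
(-4, -12, 11, 10, 11) → min -12
(-12, 11, 10, 11, 7) → min -12
(11, 10, 11, 7, 1) → min 1
(10, 11, 7, 1, -2) → min -2
(11, 7, 1, -2, 7) → min -2
(7, 1, -2, 7, 4) → min -2
(1, -2, 7, 4, 7) → min -2
Maximum of these is 2.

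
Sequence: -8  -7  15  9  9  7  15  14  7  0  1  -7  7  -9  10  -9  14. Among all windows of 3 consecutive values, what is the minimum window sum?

-9

-8 -7 15 → sum 0
-7 15 9 → sum 17
15 9 9 → sum 33
9 9 7 → sum 25
9 7 15 → sum 31
7 15 14 → sum 36
15 14 7 → sum 36
14 7 0 → sum 21
7 0 1 → sum 8
0 1 -7 → sum -6
1 -7 7 → sum 1
-7 7 -9 → sum -9
7 -9 10 → sum 8
-9 10 -9 → sum -8
10 -9 14 → sum 15
Minimum of these is -9.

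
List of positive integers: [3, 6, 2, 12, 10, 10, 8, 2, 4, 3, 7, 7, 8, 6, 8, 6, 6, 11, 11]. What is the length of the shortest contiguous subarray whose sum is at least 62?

add 3: running sum 3 < 62
add 6: running sum 9 < 62
add 2: running sum 11 < 62
add 12: running sum 23 < 62
add 10: running sum 33 < 62
add 10: running sum 43 < 62
add 8: running sum 51 < 62
add 2: running sum 53 < 62
add 4: running sum 57 < 62
add 3: running sum 60 < 62
add 7: shortest ending here [6, 2, 12, 10, 10, 8, 2, 4, 3, 7] sum 64, len 10
add 7: shortest ending here [12, 10, 10, 8, 2, 4, 3, 7, 7] sum 63, len 9
add 8: shortest ending here [12, 10, 10, 8, 2, 4, 3, 7, 7, 8] sum 71, len 10
add 6: shortest ending here [10, 10, 8, 2, 4, 3, 7, 7, 8, 6] sum 65, len 10
add 8: shortest ending here [10, 8, 2, 4, 3, 7, 7, 8, 6, 8] sum 63, len 10
add 6: shortest ending here [10, 8, 2, 4, 3, 7, 7, 8, 6, 8, 6] sum 69, len 11
add 6: shortest ending here [8, 2, 4, 3, 7, 7, 8, 6, 8, 6, 6] sum 65, len 11
add 11: shortest ending here [3, 7, 7, 8, 6, 8, 6, 6, 11] sum 62, len 9
add 11: shortest ending here [7, 8, 6, 8, 6, 6, 11, 11] sum 63, len 8
Shortest qualifying length: 8.

8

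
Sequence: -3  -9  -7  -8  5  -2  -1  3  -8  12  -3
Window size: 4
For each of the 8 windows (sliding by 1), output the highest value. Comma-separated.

[-3, -9, -7, -8] → max -3
[-9, -7, -8, 5] → max 5
[-7, -8, 5, -2] → max 5
[-8, 5, -2, -1] → max 5
[5, -2, -1, 3] → max 5
[-2, -1, 3, -8] → max 3
[-1, 3, -8, 12] → max 12
[3, -8, 12, -3] → max 12

-3, 5, 5, 5, 5, 3, 12, 12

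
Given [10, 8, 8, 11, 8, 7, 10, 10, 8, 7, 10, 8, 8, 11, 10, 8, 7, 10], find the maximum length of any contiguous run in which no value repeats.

4

[10] len 1
[10, 8] len 2
[8] len 1
[8, 11] len 2
[11, 8] len 2
[11, 8, 7] len 3
[11, 8, 7, 10] len 4
[10] len 1
[10, 8] len 2
[10, 8, 7] len 3
[8, 7, 10] len 3
[7, 10, 8] len 3
[8] len 1
[8, 11] len 2
[8, 11, 10] len 3
[11, 10, 8] len 3
[11, 10, 8, 7] len 4
[8, 7, 10] len 3
Longest all-distinct length: 4.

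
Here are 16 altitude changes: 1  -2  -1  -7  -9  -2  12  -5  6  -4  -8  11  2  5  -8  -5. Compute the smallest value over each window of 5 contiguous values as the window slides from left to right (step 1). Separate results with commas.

1 -2 -1 -7 -9 → min -9
-2 -1 -7 -9 -2 → min -9
-1 -7 -9 -2 12 → min -9
-7 -9 -2 12 -5 → min -9
-9 -2 12 -5 6 → min -9
-2 12 -5 6 -4 → min -5
12 -5 6 -4 -8 → min -8
-5 6 -4 -8 11 → min -8
6 -4 -8 11 2 → min -8
-4 -8 11 2 5 → min -8
-8 11 2 5 -8 → min -8
11 2 5 -8 -5 → min -8

-9, -9, -9, -9, -9, -5, -8, -8, -8, -8, -8, -8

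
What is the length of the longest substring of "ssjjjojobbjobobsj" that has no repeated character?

4

add s: [s] len 1
add s (repeat s, move left end past it): [s] len 1
add j: [s, j] len 2
add j (repeat j, move left end past it): [j] len 1
add j (repeat j, move left end past it): [j] len 1
add o: [j, o] len 2
add j (repeat j, move left end past it): [o, j] len 2
add o (repeat o, move left end past it): [j, o] len 2
add b: [j, o, b] len 3
add b (repeat b, move left end past it): [b] len 1
add j: [b, j] len 2
add o: [b, j, o] len 3
add b (repeat b, move left end past it): [j, o, b] len 3
add o (repeat o, move left end past it): [b, o] len 2
add b (repeat b, move left end past it): [o, b] len 2
add s: [o, b, s] len 3
add j: [o, b, s, j] len 4
Longest all-distinct length: 4.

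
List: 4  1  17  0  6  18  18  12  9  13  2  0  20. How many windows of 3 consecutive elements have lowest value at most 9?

4 1 17 → min 1  ≤ 9 ✓
1 17 0 → min 0  ≤ 9 ✓
17 0 6 → min 0  ≤ 9 ✓
0 6 18 → min 0  ≤ 9 ✓
6 18 18 → min 6  ≤ 9 ✓
18 18 12 → min 12
18 12 9 → min 9  ≤ 9 ✓
12 9 13 → min 9  ≤ 9 ✓
9 13 2 → min 2  ≤ 9 ✓
13 2 0 → min 0  ≤ 9 ✓
2 0 20 → min 0  ≤ 9 ✓
10 windows satisfy the condition.

10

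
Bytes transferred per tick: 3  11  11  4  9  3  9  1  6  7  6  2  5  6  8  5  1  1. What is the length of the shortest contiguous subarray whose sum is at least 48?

7

add 3: running sum 3 < 48
add 11: running sum 14 < 48
add 11: running sum 25 < 48
add 4: running sum 29 < 48
add 9: running sum 38 < 48
add 3: running sum 41 < 48
add 9: shortest ending here [3, 11, 11, 4, 9, 3, 9] sum 50, len 7
add 1: shortest ending here [11, 11, 4, 9, 3, 9, 1] sum 48, len 7
add 6: shortest ending here [11, 11, 4, 9, 3, 9, 1, 6] sum 54, len 8
add 7: shortest ending here [11, 4, 9, 3, 9, 1, 6, 7] sum 50, len 8
add 6: shortest ending here [11, 4, 9, 3, 9, 1, 6, 7, 6] sum 56, len 9
add 2: shortest ending here [11, 4, 9, 3, 9, 1, 6, 7, 6, 2] sum 58, len 10
add 5: shortest ending here [9, 3, 9, 1, 6, 7, 6, 2, 5] sum 48, len 9
add 6: shortest ending here [9, 3, 9, 1, 6, 7, 6, 2, 5, 6] sum 54, len 10
add 8: shortest ending here [9, 1, 6, 7, 6, 2, 5, 6, 8] sum 50, len 9
add 5: shortest ending here [9, 1, 6, 7, 6, 2, 5, 6, 8, 5] sum 55, len 10
add 1: shortest ending here [9, 1, 6, 7, 6, 2, 5, 6, 8, 5, 1] sum 56, len 11
add 1: shortest ending here [1, 6, 7, 6, 2, 5, 6, 8, 5, 1, 1] sum 48, len 11
Shortest qualifying length: 7.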